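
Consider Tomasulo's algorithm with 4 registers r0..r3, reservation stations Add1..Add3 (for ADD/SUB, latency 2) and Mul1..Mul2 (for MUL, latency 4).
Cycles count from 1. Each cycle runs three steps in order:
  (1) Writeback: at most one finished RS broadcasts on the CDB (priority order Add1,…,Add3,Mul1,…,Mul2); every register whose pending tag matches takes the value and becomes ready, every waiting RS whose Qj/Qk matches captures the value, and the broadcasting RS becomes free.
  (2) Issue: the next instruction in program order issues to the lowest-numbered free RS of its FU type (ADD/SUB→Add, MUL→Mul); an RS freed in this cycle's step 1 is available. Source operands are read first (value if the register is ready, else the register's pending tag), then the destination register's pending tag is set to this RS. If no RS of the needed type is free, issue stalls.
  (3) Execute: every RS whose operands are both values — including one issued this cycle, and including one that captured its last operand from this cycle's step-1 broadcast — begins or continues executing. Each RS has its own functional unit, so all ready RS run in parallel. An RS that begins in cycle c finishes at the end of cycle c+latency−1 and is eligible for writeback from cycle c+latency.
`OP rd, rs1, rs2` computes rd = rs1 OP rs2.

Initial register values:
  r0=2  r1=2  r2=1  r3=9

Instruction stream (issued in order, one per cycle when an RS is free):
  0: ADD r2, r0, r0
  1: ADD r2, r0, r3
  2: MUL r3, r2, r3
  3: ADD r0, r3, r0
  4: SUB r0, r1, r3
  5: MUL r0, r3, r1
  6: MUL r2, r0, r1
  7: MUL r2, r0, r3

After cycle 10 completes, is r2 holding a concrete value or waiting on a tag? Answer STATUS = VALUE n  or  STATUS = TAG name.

STATUS = TAG Mul1

cycle 1: issue ADD r2<-Add1 // r0:2,r1:2,r2:Add1,r3:9
cycle 2: issue ADD r2<-Add2 // r0:2,r1:2,r2:Add2,r3:9
cycle 3: CDB Add1=4; issue MUL r3<-Mul1 // r0:2,r1:2,r2:Add2,r3:Mul1
cycle 4: CDB Add2=11; issue ADD r0<-Add1 // r0:Add1,r1:2,r2:11,r3:Mul1
cycle 5: issue SUB r0<-Add2 // r0:Add2,r1:2,r2:11,r3:Mul1
cycle 6: issue MUL r0<-Mul2 // r0:Mul2,r1:2,r2:11,r3:Mul1
cycle 7: stall // r0:Mul2,r1:2,r2:11,r3:Mul1
cycle 8: CDB Mul1=99; issue MUL r2<-Mul1 // r0:Mul2,r1:2,r2:Mul1,r3:99
cycle 9: stall // r0:Mul2,r1:2,r2:Mul1,r3:99
cycle 10: CDB Add1=101; stall // r0:Mul2,r1:2,r2:Mul1,r3:99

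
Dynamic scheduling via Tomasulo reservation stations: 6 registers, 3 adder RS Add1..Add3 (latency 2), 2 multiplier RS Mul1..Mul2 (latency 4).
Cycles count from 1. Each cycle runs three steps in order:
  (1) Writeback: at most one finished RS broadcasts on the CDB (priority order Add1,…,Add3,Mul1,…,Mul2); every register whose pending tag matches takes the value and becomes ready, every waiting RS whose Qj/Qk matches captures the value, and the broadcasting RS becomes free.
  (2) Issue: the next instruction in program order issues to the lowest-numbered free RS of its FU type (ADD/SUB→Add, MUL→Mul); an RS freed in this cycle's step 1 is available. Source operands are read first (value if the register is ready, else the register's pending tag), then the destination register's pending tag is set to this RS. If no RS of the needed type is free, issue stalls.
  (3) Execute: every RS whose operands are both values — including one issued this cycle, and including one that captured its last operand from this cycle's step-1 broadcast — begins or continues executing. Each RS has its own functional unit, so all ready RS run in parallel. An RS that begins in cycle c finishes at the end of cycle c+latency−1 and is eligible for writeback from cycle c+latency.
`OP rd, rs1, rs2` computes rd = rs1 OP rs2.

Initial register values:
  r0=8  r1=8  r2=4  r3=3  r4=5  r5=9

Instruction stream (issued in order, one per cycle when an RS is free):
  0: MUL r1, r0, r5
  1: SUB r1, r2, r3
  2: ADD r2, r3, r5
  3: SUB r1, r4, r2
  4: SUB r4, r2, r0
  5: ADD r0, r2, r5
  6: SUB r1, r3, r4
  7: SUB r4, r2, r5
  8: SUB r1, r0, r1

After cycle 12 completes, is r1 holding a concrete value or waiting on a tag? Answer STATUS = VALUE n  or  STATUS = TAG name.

c1: issue MUL r1<-Mul1 | r0:8,r1:Mul1,r2:4,r3:3,r4:5,r5:9
c2: issue SUB r1<-Add1 | r0:8,r1:Add1,r2:4,r3:3,r4:5,r5:9
c3: issue ADD r2<-Add2 | r0:8,r1:Add1,r2:Add2,r3:3,r4:5,r5:9
c4: CDB Add1=1; issue SUB r1<-Add1 | r0:8,r1:Add1,r2:Add2,r3:3,r4:5,r5:9
c5: CDB Add2=12; issue SUB r4<-Add2 | r0:8,r1:Add1,r2:12,r3:3,r4:Add2,r5:9
c6: CDB Mul1=72; issue ADD r0<-Add3 | r0:Add3,r1:Add1,r2:12,r3:3,r4:Add2,r5:9
c7: CDB Add1=-7; issue SUB r1<-Add1 | r0:Add3,r1:Add1,r2:12,r3:3,r4:Add2,r5:9
c8: CDB Add2=4; issue SUB r4<-Add2 | r0:Add3,r1:Add1,r2:12,r3:3,r4:Add2,r5:9
c9: CDB Add3=21; issue SUB r1<-Add3 | r0:21,r1:Add3,r2:12,r3:3,r4:Add2,r5:9
c10: CDB Add1=-1 | r0:21,r1:Add3,r2:12,r3:3,r4:Add2,r5:9
c11: CDB Add2=3 | r0:21,r1:Add3,r2:12,r3:3,r4:3,r5:9
c12: CDB Add3=22 | r0:21,r1:22,r2:12,r3:3,r4:3,r5:9

STATUS = VALUE 22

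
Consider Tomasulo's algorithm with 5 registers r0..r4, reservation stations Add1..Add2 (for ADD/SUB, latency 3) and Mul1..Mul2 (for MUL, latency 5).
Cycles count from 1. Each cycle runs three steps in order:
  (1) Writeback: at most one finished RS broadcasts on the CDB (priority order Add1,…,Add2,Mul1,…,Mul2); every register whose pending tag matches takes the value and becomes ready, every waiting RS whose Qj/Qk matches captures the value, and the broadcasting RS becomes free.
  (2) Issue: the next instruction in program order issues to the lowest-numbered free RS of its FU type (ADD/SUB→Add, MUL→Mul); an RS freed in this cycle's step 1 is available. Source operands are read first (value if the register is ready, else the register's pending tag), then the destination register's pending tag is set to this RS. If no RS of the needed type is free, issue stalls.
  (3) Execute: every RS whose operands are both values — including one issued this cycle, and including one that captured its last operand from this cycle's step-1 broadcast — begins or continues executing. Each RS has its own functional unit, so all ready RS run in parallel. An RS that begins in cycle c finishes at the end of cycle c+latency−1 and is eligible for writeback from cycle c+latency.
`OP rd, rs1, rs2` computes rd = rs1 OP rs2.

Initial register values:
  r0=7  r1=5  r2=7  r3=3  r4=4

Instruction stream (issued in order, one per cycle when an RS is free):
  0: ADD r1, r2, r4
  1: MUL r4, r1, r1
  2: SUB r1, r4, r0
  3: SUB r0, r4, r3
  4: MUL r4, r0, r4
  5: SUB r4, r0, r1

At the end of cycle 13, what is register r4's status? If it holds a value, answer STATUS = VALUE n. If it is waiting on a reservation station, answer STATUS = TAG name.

cycle 1: issue ADD r1<-Add1 // r0:7,r1:Add1,r2:7,r3:3,r4:4
cycle 2: issue MUL r4<-Mul1 // r0:7,r1:Add1,r2:7,r3:3,r4:Mul1
cycle 3: issue SUB r1<-Add2 // r0:7,r1:Add2,r2:7,r3:3,r4:Mul1
cycle 4: CDB Add1=11; issue SUB r0<-Add1 // r0:Add1,r1:Add2,r2:7,r3:3,r4:Mul1
cycle 5: issue MUL r4<-Mul2 // r0:Add1,r1:Add2,r2:7,r3:3,r4:Mul2
cycle 6: stall // r0:Add1,r1:Add2,r2:7,r3:3,r4:Mul2
cycle 7: stall // r0:Add1,r1:Add2,r2:7,r3:3,r4:Mul2
cycle 8: stall // r0:Add1,r1:Add2,r2:7,r3:3,r4:Mul2
cycle 9: CDB Mul1=121; stall // r0:Add1,r1:Add2,r2:7,r3:3,r4:Mul2
cycle 10: stall // r0:Add1,r1:Add2,r2:7,r3:3,r4:Mul2
cycle 11: stall // r0:Add1,r1:Add2,r2:7,r3:3,r4:Mul2
cycle 12: CDB Add1=118; issue SUB r4<-Add1 // r0:118,r1:Add2,r2:7,r3:3,r4:Add1
cycle 13: CDB Add2=114 // r0:118,r1:114,r2:7,r3:3,r4:Add1

STATUS = TAG Add1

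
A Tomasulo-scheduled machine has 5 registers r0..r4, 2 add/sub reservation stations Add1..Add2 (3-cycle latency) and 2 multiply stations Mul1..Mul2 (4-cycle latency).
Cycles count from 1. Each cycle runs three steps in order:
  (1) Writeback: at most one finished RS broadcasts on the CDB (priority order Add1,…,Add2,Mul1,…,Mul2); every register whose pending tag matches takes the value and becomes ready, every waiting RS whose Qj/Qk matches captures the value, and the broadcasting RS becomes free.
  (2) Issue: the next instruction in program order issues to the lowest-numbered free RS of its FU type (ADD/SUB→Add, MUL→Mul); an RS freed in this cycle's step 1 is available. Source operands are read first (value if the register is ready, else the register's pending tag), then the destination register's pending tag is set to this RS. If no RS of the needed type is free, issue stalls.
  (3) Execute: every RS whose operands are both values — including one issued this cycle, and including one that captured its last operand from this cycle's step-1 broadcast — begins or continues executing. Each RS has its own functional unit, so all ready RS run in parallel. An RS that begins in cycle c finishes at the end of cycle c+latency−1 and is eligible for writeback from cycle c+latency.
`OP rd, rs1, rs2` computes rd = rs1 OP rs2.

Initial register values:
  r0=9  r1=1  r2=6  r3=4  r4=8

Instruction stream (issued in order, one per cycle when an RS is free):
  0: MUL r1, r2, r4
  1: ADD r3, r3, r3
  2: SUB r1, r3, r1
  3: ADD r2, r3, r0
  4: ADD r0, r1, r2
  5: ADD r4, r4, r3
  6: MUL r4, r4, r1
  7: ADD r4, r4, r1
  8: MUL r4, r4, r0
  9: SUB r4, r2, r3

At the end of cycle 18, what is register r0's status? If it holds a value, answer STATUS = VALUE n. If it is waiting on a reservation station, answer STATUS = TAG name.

  c1: issue MUL r1<-Mul1  regs: r0:9,r1:Mul1,r2:6,r3:4,r4:8
  c2: issue ADD r3<-Add1  regs: r0:9,r1:Mul1,r2:6,r3:Add1,r4:8
  c3: issue SUB r1<-Add2  regs: r0:9,r1:Add2,r2:6,r3:Add1,r4:8
  c4: stall  regs: r0:9,r1:Add2,r2:6,r3:Add1,r4:8
  c5: CDB Add1=8; issue ADD r2<-Add1  regs: r0:9,r1:Add2,r2:Add1,r3:8,r4:8
  c6: CDB Mul1=48; stall  regs: r0:9,r1:Add2,r2:Add1,r3:8,r4:8
  c7: stall  regs: r0:9,r1:Add2,r2:Add1,r3:8,r4:8
  c8: CDB Add1=17; issue ADD r0<-Add1  regs: r0:Add1,r1:Add2,r2:17,r3:8,r4:8
  c9: CDB Add2=-40; issue ADD r4<-Add2  regs: r0:Add1,r1:-40,r2:17,r3:8,r4:Add2
  c10: issue MUL r4<-Mul1  regs: r0:Add1,r1:-40,r2:17,r3:8,r4:Mul1
  c11: stall  regs: r0:Add1,r1:-40,r2:17,r3:8,r4:Mul1
  c12: CDB Add1=-23; issue ADD r4<-Add1  regs: r0:-23,r1:-40,r2:17,r3:8,r4:Add1
  c13: CDB Add2=16; issue MUL r4<-Mul2  regs: r0:-23,r1:-40,r2:17,r3:8,r4:Mul2
  c14: issue SUB r4<-Add2  regs: r0:-23,r1:-40,r2:17,r3:8,r4:Add2
  c15: -  regs: r0:-23,r1:-40,r2:17,r3:8,r4:Add2
  c16: -  regs: r0:-23,r1:-40,r2:17,r3:8,r4:Add2
  c17: CDB Add2=9  regs: r0:-23,r1:-40,r2:17,r3:8,r4:9
  c18: CDB Mul1=-640  regs: r0:-23,r1:-40,r2:17,r3:8,r4:9

STATUS = VALUE -23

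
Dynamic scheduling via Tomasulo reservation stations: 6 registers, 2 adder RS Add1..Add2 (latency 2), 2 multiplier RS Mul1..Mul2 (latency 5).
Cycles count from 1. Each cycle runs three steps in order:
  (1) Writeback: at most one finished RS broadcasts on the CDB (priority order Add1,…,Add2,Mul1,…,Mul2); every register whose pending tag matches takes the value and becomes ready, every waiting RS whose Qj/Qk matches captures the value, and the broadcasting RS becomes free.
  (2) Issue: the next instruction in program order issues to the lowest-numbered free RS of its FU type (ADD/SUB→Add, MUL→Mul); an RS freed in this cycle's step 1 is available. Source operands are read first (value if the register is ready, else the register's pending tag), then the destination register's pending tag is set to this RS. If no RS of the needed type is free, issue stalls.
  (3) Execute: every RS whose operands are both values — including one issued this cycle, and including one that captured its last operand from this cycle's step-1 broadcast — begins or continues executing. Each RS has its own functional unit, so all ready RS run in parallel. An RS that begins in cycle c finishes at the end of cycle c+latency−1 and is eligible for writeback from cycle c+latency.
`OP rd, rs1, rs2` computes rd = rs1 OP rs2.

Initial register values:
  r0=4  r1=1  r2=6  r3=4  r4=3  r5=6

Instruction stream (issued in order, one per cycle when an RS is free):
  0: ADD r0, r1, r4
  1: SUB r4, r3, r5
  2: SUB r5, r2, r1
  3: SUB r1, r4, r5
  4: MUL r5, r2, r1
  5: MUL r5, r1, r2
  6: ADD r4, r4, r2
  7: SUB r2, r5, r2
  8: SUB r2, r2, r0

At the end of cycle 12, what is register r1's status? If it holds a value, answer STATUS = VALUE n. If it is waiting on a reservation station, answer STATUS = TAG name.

STATUS = VALUE -7

cycle 1: issue ADD r0<-Add1 // r0:Add1,r1:1,r2:6,r3:4,r4:3,r5:6
cycle 2: issue SUB r4<-Add2 // r0:Add1,r1:1,r2:6,r3:4,r4:Add2,r5:6
cycle 3: CDB Add1=4; issue SUB r5<-Add1 // r0:4,r1:1,r2:6,r3:4,r4:Add2,r5:Add1
cycle 4: CDB Add2=-2; issue SUB r1<-Add2 // r0:4,r1:Add2,r2:6,r3:4,r4:-2,r5:Add1
cycle 5: CDB Add1=5; issue MUL r5<-Mul1 // r0:4,r1:Add2,r2:6,r3:4,r4:-2,r5:Mul1
cycle 6: issue MUL r5<-Mul2 // r0:4,r1:Add2,r2:6,r3:4,r4:-2,r5:Mul2
cycle 7: CDB Add2=-7; issue ADD r4<-Add1 // r0:4,r1:-7,r2:6,r3:4,r4:Add1,r5:Mul2
cycle 8: issue SUB r2<-Add2 // r0:4,r1:-7,r2:Add2,r3:4,r4:Add1,r5:Mul2
cycle 9: CDB Add1=4; issue SUB r2<-Add1 // r0:4,r1:-7,r2:Add1,r3:4,r4:4,r5:Mul2
cycle 10: - // r0:4,r1:-7,r2:Add1,r3:4,r4:4,r5:Mul2
cycle 11: - // r0:4,r1:-7,r2:Add1,r3:4,r4:4,r5:Mul2
cycle 12: CDB Mul1=-42 // r0:4,r1:-7,r2:Add1,r3:4,r4:4,r5:Mul2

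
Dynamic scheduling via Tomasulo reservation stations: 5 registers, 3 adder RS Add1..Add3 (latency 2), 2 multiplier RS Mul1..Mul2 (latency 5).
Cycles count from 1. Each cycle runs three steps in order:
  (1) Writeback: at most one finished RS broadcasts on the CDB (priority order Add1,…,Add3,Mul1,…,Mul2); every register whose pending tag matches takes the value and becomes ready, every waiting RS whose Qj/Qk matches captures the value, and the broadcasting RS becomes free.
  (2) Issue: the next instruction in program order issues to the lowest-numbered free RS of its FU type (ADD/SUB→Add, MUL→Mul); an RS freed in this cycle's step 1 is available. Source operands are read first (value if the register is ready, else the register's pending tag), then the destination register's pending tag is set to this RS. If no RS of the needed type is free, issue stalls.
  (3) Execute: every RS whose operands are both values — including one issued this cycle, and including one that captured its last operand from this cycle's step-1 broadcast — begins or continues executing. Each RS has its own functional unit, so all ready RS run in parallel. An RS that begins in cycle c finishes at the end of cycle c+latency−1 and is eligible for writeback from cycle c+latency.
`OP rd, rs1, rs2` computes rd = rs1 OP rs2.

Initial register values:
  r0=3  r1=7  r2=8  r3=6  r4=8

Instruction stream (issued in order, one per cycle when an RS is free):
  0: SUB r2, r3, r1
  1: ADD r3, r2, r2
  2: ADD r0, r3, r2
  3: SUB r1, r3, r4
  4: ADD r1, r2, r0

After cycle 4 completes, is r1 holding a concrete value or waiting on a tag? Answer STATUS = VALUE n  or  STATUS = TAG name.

STATUS = TAG Add3

cycle 1: issue SUB r2<-Add1 // r0:3,r1:7,r2:Add1,r3:6,r4:8
cycle 2: issue ADD r3<-Add2 // r0:3,r1:7,r2:Add1,r3:Add2,r4:8
cycle 3: CDB Add1=-1; issue ADD r0<-Add1 // r0:Add1,r1:7,r2:-1,r3:Add2,r4:8
cycle 4: issue SUB r1<-Add3 // r0:Add1,r1:Add3,r2:-1,r3:Add2,r4:8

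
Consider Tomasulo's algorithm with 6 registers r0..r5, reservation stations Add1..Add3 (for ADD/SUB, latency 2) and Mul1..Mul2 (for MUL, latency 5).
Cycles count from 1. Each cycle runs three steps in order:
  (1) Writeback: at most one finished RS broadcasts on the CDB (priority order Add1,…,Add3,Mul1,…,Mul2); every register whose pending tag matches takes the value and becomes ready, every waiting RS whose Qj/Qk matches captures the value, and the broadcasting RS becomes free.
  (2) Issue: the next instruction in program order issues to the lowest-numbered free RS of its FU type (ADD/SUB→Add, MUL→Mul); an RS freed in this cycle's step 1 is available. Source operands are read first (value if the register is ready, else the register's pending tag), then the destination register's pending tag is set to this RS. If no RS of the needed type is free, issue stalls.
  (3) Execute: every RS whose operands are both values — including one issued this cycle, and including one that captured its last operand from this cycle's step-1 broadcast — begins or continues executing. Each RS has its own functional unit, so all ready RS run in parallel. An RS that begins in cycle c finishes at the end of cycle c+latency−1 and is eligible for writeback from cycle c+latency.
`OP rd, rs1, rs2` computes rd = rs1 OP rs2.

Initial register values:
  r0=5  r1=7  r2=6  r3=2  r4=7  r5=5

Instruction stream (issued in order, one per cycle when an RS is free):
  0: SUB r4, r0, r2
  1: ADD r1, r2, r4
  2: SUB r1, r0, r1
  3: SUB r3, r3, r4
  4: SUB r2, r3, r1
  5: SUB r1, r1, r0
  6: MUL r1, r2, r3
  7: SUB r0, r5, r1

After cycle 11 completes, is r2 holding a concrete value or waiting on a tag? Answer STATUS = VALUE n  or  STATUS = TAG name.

  c1: issue SUB r4<-Add1  regs: r0:5,r1:7,r2:6,r3:2,r4:Add1,r5:5
  c2: issue ADD r1<-Add2  regs: r0:5,r1:Add2,r2:6,r3:2,r4:Add1,r5:5
  c3: CDB Add1=-1; issue SUB r1<-Add1  regs: r0:5,r1:Add1,r2:6,r3:2,r4:-1,r5:5
  c4: issue SUB r3<-Add3  regs: r0:5,r1:Add1,r2:6,r3:Add3,r4:-1,r5:5
  c5: CDB Add2=5; issue SUB r2<-Add2  regs: r0:5,r1:Add1,r2:Add2,r3:Add3,r4:-1,r5:5
  c6: CDB Add3=3; issue SUB r1<-Add3  regs: r0:5,r1:Add3,r2:Add2,r3:3,r4:-1,r5:5
  c7: CDB Add1=0; issue MUL r1<-Mul1  regs: r0:5,r1:Mul1,r2:Add2,r3:3,r4:-1,r5:5
  c8: issue SUB r0<-Add1  regs: r0:Add1,r1:Mul1,r2:Add2,r3:3,r4:-1,r5:5
  c9: CDB Add2=3  regs: r0:Add1,r1:Mul1,r2:3,r3:3,r4:-1,r5:5
  c10: CDB Add3=-5  regs: r0:Add1,r1:Mul1,r2:3,r3:3,r4:-1,r5:5
  c11: -  regs: r0:Add1,r1:Mul1,r2:3,r3:3,r4:-1,r5:5

STATUS = VALUE 3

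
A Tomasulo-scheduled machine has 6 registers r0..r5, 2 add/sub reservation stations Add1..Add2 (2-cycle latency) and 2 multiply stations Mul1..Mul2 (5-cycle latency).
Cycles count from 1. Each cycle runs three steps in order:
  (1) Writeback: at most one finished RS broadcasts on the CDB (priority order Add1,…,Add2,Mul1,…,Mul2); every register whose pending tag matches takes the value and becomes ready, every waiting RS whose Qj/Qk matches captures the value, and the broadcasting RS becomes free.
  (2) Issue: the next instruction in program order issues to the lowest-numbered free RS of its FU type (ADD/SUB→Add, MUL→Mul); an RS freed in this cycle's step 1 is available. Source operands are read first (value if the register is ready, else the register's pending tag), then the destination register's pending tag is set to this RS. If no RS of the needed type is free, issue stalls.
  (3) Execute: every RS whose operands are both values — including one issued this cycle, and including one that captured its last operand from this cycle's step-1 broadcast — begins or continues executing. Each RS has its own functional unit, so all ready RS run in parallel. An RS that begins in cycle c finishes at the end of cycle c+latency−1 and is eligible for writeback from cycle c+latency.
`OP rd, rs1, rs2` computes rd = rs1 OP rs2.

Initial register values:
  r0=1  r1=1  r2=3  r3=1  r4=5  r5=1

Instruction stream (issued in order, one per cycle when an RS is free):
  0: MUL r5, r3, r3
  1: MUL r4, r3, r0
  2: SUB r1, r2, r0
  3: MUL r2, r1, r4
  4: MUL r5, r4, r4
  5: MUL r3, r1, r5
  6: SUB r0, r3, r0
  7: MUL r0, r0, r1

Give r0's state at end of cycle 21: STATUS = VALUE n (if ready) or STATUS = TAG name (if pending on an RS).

c1: issue MUL r5<-Mul1 | r0:1,r1:1,r2:3,r3:1,r4:5,r5:Mul1
c2: issue MUL r4<-Mul2 | r0:1,r1:1,r2:3,r3:1,r4:Mul2,r5:Mul1
c3: issue SUB r1<-Add1 | r0:1,r1:Add1,r2:3,r3:1,r4:Mul2,r5:Mul1
c4: stall | r0:1,r1:Add1,r2:3,r3:1,r4:Mul2,r5:Mul1
c5: CDB Add1=2; stall | r0:1,r1:2,r2:3,r3:1,r4:Mul2,r5:Mul1
c6: CDB Mul1=1; issue MUL r2<-Mul1 | r0:1,r1:2,r2:Mul1,r3:1,r4:Mul2,r5:1
c7: CDB Mul2=1; issue MUL r5<-Mul2 | r0:1,r1:2,r2:Mul1,r3:1,r4:1,r5:Mul2
c8: stall | r0:1,r1:2,r2:Mul1,r3:1,r4:1,r5:Mul2
c9: stall | r0:1,r1:2,r2:Mul1,r3:1,r4:1,r5:Mul2
c10: stall | r0:1,r1:2,r2:Mul1,r3:1,r4:1,r5:Mul2
c11: stall | r0:1,r1:2,r2:Mul1,r3:1,r4:1,r5:Mul2
c12: CDB Mul1=2; issue MUL r3<-Mul1 | r0:1,r1:2,r2:2,r3:Mul1,r4:1,r5:Mul2
c13: CDB Mul2=1; issue SUB r0<-Add1 | r0:Add1,r1:2,r2:2,r3:Mul1,r4:1,r5:1
c14: issue MUL r0<-Mul2 | r0:Mul2,r1:2,r2:2,r3:Mul1,r4:1,r5:1
c15: - | r0:Mul2,r1:2,r2:2,r3:Mul1,r4:1,r5:1
c16: - | r0:Mul2,r1:2,r2:2,r3:Mul1,r4:1,r5:1
c17: - | r0:Mul2,r1:2,r2:2,r3:Mul1,r4:1,r5:1
c18: CDB Mul1=2 | r0:Mul2,r1:2,r2:2,r3:2,r4:1,r5:1
c19: - | r0:Mul2,r1:2,r2:2,r3:2,r4:1,r5:1
c20: CDB Add1=1 | r0:Mul2,r1:2,r2:2,r3:2,r4:1,r5:1
c21: - | r0:Mul2,r1:2,r2:2,r3:2,r4:1,r5:1

STATUS = TAG Mul2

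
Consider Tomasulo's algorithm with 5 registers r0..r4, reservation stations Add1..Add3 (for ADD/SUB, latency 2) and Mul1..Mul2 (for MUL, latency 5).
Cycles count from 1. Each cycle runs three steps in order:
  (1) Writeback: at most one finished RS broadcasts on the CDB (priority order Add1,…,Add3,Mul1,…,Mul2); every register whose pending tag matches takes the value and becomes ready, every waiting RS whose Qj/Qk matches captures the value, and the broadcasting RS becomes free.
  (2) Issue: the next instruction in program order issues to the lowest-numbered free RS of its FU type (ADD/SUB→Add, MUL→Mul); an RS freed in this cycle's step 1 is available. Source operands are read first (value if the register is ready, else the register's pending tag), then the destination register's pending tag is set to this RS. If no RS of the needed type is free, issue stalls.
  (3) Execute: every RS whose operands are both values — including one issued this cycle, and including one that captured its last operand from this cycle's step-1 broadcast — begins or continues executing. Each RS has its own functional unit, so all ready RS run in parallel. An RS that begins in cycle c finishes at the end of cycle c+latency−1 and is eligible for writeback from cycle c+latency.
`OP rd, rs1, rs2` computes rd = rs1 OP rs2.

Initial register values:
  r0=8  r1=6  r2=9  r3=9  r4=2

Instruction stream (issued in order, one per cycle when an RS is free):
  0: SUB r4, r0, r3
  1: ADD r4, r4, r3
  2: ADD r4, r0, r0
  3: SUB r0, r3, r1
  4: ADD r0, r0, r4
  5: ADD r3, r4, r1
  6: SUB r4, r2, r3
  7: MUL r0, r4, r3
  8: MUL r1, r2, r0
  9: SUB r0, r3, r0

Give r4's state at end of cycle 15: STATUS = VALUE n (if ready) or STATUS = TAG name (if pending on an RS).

c1: issue SUB r4<-Add1 | r0:8,r1:6,r2:9,r3:9,r4:Add1
c2: issue ADD r4<-Add2 | r0:8,r1:6,r2:9,r3:9,r4:Add2
c3: CDB Add1=-1; issue ADD r4<-Add1 | r0:8,r1:6,r2:9,r3:9,r4:Add1
c4: issue SUB r0<-Add3 | r0:Add3,r1:6,r2:9,r3:9,r4:Add1
c5: CDB Add1=16; issue ADD r0<-Add1 | r0:Add1,r1:6,r2:9,r3:9,r4:16
c6: CDB Add2=8; issue ADD r3<-Add2 | r0:Add1,r1:6,r2:9,r3:Add2,r4:16
c7: CDB Add3=3; issue SUB r4<-Add3 | r0:Add1,r1:6,r2:9,r3:Add2,r4:Add3
c8: CDB Add2=22; issue MUL r0<-Mul1 | r0:Mul1,r1:6,r2:9,r3:22,r4:Add3
c9: CDB Add1=19; issue MUL r1<-Mul2 | r0:Mul1,r1:Mul2,r2:9,r3:22,r4:Add3
c10: CDB Add3=-13; issue SUB r0<-Add1 | r0:Add1,r1:Mul2,r2:9,r3:22,r4:-13
c11: - | r0:Add1,r1:Mul2,r2:9,r3:22,r4:-13
c12: - | r0:Add1,r1:Mul2,r2:9,r3:22,r4:-13
c13: - | r0:Add1,r1:Mul2,r2:9,r3:22,r4:-13
c14: - | r0:Add1,r1:Mul2,r2:9,r3:22,r4:-13
c15: CDB Mul1=-286 | r0:Add1,r1:Mul2,r2:9,r3:22,r4:-13

STATUS = VALUE -13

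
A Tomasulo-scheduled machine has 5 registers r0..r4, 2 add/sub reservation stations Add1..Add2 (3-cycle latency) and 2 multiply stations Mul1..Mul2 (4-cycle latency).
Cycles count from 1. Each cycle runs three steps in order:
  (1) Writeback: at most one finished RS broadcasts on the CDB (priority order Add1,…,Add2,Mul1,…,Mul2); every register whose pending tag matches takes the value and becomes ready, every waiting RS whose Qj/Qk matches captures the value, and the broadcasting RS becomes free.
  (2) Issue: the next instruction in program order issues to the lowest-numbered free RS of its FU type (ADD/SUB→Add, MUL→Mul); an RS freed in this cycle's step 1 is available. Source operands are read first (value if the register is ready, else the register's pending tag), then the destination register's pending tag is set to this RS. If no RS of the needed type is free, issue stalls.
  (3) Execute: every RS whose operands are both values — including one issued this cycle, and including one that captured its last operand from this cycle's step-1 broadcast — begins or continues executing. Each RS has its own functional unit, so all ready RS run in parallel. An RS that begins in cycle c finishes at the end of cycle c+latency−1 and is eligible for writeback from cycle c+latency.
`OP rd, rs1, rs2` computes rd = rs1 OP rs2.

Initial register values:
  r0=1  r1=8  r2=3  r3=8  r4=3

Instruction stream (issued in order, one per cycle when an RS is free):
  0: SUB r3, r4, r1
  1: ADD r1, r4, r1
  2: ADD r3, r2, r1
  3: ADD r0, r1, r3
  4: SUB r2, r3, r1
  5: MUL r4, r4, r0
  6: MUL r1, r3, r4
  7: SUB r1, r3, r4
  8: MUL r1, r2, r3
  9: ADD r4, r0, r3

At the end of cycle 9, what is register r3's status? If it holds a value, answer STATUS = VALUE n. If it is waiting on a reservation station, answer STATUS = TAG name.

c1: issue SUB r3<-Add1 | r0:1,r1:8,r2:3,r3:Add1,r4:3
c2: issue ADD r1<-Add2 | r0:1,r1:Add2,r2:3,r3:Add1,r4:3
c3: stall | r0:1,r1:Add2,r2:3,r3:Add1,r4:3
c4: CDB Add1=-5; issue ADD r3<-Add1 | r0:1,r1:Add2,r2:3,r3:Add1,r4:3
c5: CDB Add2=11; issue ADD r0<-Add2 | r0:Add2,r1:11,r2:3,r3:Add1,r4:3
c6: stall | r0:Add2,r1:11,r2:3,r3:Add1,r4:3
c7: stall | r0:Add2,r1:11,r2:3,r3:Add1,r4:3
c8: CDB Add1=14; issue SUB r2<-Add1 | r0:Add2,r1:11,r2:Add1,r3:14,r4:3
c9: issue MUL r4<-Mul1 | r0:Add2,r1:11,r2:Add1,r3:14,r4:Mul1

STATUS = VALUE 14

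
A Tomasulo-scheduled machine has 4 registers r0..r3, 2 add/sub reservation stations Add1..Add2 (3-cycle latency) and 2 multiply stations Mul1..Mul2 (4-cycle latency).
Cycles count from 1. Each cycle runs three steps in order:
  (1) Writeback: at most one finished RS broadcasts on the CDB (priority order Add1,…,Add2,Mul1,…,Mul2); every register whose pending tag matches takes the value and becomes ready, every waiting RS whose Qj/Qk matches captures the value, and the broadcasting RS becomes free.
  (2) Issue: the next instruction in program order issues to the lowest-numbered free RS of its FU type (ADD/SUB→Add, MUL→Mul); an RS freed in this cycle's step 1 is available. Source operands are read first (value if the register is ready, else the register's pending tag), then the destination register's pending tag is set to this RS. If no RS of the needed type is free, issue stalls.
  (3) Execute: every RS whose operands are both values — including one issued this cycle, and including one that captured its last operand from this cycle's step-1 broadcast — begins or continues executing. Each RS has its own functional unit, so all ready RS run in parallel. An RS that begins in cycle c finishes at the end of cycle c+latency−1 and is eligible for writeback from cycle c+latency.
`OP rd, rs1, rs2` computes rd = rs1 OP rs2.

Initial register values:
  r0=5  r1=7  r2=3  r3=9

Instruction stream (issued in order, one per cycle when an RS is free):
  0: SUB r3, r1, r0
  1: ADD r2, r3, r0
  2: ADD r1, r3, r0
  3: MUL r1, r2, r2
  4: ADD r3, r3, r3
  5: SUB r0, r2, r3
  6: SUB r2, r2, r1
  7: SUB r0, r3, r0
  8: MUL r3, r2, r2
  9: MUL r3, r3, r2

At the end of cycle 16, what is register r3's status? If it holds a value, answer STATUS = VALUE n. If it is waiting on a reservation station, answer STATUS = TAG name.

c1: issue SUB r3<-Add1 | r0:5,r1:7,r2:3,r3:Add1
c2: issue ADD r2<-Add2 | r0:5,r1:7,r2:Add2,r3:Add1
c3: stall | r0:5,r1:7,r2:Add2,r3:Add1
c4: CDB Add1=2; issue ADD r1<-Add1 | r0:5,r1:Add1,r2:Add2,r3:2
c5: issue MUL r1<-Mul1 | r0:5,r1:Mul1,r2:Add2,r3:2
c6: stall | r0:5,r1:Mul1,r2:Add2,r3:2
c7: CDB Add1=7; issue ADD r3<-Add1 | r0:5,r1:Mul1,r2:Add2,r3:Add1
c8: CDB Add2=7; issue SUB r0<-Add2 | r0:Add2,r1:Mul1,r2:7,r3:Add1
c9: stall | r0:Add2,r1:Mul1,r2:7,r3:Add1
c10: CDB Add1=4; issue SUB r2<-Add1 | r0:Add2,r1:Mul1,r2:Add1,r3:4
c11: stall | r0:Add2,r1:Mul1,r2:Add1,r3:4
c12: CDB Mul1=49; stall | r0:Add2,r1:49,r2:Add1,r3:4
c13: CDB Add2=3; issue SUB r0<-Add2 | r0:Add2,r1:49,r2:Add1,r3:4
c14: issue MUL r3<-Mul1 | r0:Add2,r1:49,r2:Add1,r3:Mul1
c15: CDB Add1=-42; issue MUL r3<-Mul2 | r0:Add2,r1:49,r2:-42,r3:Mul2
c16: CDB Add2=1 | r0:1,r1:49,r2:-42,r3:Mul2

STATUS = TAG Mul2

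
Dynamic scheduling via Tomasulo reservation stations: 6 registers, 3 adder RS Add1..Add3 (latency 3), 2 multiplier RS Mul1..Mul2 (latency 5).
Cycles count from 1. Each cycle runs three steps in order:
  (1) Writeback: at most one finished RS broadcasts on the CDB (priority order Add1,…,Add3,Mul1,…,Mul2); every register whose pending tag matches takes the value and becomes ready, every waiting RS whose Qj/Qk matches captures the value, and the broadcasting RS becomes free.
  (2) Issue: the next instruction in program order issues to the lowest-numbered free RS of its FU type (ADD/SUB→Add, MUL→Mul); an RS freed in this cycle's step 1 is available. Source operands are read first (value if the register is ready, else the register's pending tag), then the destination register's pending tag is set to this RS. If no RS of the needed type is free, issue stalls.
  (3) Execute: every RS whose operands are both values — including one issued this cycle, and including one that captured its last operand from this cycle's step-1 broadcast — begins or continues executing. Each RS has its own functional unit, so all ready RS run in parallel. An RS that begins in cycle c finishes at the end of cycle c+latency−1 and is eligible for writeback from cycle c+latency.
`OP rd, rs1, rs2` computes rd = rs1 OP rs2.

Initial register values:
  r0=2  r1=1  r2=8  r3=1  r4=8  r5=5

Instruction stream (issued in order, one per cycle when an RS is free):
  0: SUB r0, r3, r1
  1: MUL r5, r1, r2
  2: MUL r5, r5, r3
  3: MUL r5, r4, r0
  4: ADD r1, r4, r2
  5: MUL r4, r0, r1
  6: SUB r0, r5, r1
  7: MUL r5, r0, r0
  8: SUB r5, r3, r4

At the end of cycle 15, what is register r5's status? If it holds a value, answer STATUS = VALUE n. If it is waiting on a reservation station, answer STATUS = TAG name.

STATUS = TAG Add2

  c1: issue SUB r0<-Add1  regs: r0:Add1,r1:1,r2:8,r3:1,r4:8,r5:5
  c2: issue MUL r5<-Mul1  regs: r0:Add1,r1:1,r2:8,r3:1,r4:8,r5:Mul1
  c3: issue MUL r5<-Mul2  regs: r0:Add1,r1:1,r2:8,r3:1,r4:8,r5:Mul2
  c4: CDB Add1=0; stall  regs: r0:0,r1:1,r2:8,r3:1,r4:8,r5:Mul2
  c5: stall  regs: r0:0,r1:1,r2:8,r3:1,r4:8,r5:Mul2
  c6: stall  regs: r0:0,r1:1,r2:8,r3:1,r4:8,r5:Mul2
  c7: CDB Mul1=8; issue MUL r5<-Mul1  regs: r0:0,r1:1,r2:8,r3:1,r4:8,r5:Mul1
  c8: issue ADD r1<-Add1  regs: r0:0,r1:Add1,r2:8,r3:1,r4:8,r5:Mul1
  c9: stall  regs: r0:0,r1:Add1,r2:8,r3:1,r4:8,r5:Mul1
  c10: stall  regs: r0:0,r1:Add1,r2:8,r3:1,r4:8,r5:Mul1
  c11: CDB Add1=16; stall  regs: r0:0,r1:16,r2:8,r3:1,r4:8,r5:Mul1
  c12: CDB Mul1=0; issue MUL r4<-Mul1  regs: r0:0,r1:16,r2:8,r3:1,r4:Mul1,r5:0
  c13: CDB Mul2=8; issue SUB r0<-Add1  regs: r0:Add1,r1:16,r2:8,r3:1,r4:Mul1,r5:0
  c14: issue MUL r5<-Mul2  regs: r0:Add1,r1:16,r2:8,r3:1,r4:Mul1,r5:Mul2
  c15: issue SUB r5<-Add2  regs: r0:Add1,r1:16,r2:8,r3:1,r4:Mul1,r5:Add2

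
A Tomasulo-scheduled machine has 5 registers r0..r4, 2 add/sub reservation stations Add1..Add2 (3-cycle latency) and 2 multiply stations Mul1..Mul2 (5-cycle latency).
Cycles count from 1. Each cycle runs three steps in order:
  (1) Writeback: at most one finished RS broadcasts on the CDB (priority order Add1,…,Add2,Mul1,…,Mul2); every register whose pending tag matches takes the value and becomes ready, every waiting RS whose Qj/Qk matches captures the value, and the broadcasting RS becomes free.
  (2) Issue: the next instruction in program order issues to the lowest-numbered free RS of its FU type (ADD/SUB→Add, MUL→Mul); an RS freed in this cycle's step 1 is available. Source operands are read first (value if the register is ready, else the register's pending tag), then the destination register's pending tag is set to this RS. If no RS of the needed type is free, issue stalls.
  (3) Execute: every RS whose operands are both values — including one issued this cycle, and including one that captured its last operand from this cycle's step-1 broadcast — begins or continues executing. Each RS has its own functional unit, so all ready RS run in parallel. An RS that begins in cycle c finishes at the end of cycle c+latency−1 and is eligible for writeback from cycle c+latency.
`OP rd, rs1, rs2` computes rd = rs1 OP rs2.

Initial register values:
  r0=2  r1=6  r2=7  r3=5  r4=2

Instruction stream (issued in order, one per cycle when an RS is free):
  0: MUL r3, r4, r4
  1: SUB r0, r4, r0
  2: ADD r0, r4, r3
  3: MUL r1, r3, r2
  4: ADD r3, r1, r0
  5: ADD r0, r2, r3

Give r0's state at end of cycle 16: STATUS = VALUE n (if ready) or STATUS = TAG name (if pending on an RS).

STATUS = TAG Add2

  c1: issue MUL r3<-Mul1  regs: r0:2,r1:6,r2:7,r3:Mul1,r4:2
  c2: issue SUB r0<-Add1  regs: r0:Add1,r1:6,r2:7,r3:Mul1,r4:2
  c3: issue ADD r0<-Add2  regs: r0:Add2,r1:6,r2:7,r3:Mul1,r4:2
  c4: issue MUL r1<-Mul2  regs: r0:Add2,r1:Mul2,r2:7,r3:Mul1,r4:2
  c5: CDB Add1=0; issue ADD r3<-Add1  regs: r0:Add2,r1:Mul2,r2:7,r3:Add1,r4:2
  c6: CDB Mul1=4; stall  regs: r0:Add2,r1:Mul2,r2:7,r3:Add1,r4:2
  c7: stall  regs: r0:Add2,r1:Mul2,r2:7,r3:Add1,r4:2
  c8: stall  regs: r0:Add2,r1:Mul2,r2:7,r3:Add1,r4:2
  c9: CDB Add2=6; issue ADD r0<-Add2  regs: r0:Add2,r1:Mul2,r2:7,r3:Add1,r4:2
  c10: -  regs: r0:Add2,r1:Mul2,r2:7,r3:Add1,r4:2
  c11: CDB Mul2=28  regs: r0:Add2,r1:28,r2:7,r3:Add1,r4:2
  c12: -  regs: r0:Add2,r1:28,r2:7,r3:Add1,r4:2
  c13: -  regs: r0:Add2,r1:28,r2:7,r3:Add1,r4:2
  c14: CDB Add1=34  regs: r0:Add2,r1:28,r2:7,r3:34,r4:2
  c15: -  regs: r0:Add2,r1:28,r2:7,r3:34,r4:2
  c16: -  regs: r0:Add2,r1:28,r2:7,r3:34,r4:2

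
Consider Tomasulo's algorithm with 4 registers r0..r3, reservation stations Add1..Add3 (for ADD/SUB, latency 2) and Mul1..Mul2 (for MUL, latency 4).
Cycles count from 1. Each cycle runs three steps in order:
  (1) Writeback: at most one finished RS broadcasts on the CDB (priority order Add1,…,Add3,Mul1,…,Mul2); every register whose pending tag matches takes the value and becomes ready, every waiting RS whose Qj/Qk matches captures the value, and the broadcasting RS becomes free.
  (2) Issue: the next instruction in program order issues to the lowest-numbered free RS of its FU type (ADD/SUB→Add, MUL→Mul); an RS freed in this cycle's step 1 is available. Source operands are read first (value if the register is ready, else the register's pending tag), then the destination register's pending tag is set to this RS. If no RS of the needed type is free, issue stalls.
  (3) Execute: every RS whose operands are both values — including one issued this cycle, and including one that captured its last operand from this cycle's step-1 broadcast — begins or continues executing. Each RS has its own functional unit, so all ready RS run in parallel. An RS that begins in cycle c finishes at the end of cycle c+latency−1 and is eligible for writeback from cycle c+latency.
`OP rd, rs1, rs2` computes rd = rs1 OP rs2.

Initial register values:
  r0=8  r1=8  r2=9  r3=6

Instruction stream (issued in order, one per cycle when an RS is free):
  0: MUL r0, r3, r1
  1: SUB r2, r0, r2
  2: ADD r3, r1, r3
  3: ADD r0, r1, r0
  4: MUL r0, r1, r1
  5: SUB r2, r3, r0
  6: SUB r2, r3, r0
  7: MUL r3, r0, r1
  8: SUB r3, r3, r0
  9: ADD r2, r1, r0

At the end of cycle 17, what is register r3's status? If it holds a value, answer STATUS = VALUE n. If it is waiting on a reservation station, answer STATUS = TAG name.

  c1: issue MUL r0<-Mul1  regs: r0:Mul1,r1:8,r2:9,r3:6
  c2: issue SUB r2<-Add1  regs: r0:Mul1,r1:8,r2:Add1,r3:6
  c3: issue ADD r3<-Add2  regs: r0:Mul1,r1:8,r2:Add1,r3:Add2
  c4: issue ADD r0<-Add3  regs: r0:Add3,r1:8,r2:Add1,r3:Add2
  c5: CDB Add2=14; issue MUL r0<-Mul2  regs: r0:Mul2,r1:8,r2:Add1,r3:14
  c6: CDB Mul1=48; issue SUB r2<-Add2  regs: r0:Mul2,r1:8,r2:Add2,r3:14
  c7: stall  regs: r0:Mul2,r1:8,r2:Add2,r3:14
  c8: CDB Add1=39; issue SUB r2<-Add1  regs: r0:Mul2,r1:8,r2:Add1,r3:14
  c9: CDB Add3=56; issue MUL r3<-Mul1  regs: r0:Mul2,r1:8,r2:Add1,r3:Mul1
  c10: CDB Mul2=64; issue SUB r3<-Add3  regs: r0:64,r1:8,r2:Add1,r3:Add3
  c11: stall  regs: r0:64,r1:8,r2:Add1,r3:Add3
  c12: CDB Add1=-50; issue ADD r2<-Add1  regs: r0:64,r1:8,r2:Add1,r3:Add3
  c13: CDB Add2=-50  regs: r0:64,r1:8,r2:Add1,r3:Add3
  c14: CDB Add1=72  regs: r0:64,r1:8,r2:72,r3:Add3
  c15: CDB Mul1=512  regs: r0:64,r1:8,r2:72,r3:Add3
  c16: -  regs: r0:64,r1:8,r2:72,r3:Add3
  c17: CDB Add3=448  regs: r0:64,r1:8,r2:72,r3:448

STATUS = VALUE 448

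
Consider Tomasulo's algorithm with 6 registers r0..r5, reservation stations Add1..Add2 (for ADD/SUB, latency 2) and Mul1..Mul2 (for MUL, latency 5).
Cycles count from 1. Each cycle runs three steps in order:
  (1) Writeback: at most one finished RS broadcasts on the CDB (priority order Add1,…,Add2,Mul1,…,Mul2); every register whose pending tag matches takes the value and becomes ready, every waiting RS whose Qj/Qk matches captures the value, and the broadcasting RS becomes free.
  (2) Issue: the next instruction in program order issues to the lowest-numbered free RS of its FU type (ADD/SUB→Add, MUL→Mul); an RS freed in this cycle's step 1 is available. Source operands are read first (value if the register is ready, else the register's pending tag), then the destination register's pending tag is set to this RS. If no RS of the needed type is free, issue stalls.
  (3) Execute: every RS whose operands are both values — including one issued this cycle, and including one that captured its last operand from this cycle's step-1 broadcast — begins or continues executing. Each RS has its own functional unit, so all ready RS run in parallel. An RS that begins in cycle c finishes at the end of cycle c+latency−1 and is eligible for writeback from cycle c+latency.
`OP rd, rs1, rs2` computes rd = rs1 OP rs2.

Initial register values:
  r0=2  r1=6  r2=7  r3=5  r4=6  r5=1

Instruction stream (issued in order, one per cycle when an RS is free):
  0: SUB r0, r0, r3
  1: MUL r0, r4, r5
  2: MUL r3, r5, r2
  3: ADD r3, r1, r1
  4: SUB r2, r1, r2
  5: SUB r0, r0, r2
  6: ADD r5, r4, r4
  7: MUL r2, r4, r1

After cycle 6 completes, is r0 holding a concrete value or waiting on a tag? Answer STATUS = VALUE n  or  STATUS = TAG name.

  c1: issue SUB r0<-Add1  regs: r0:Add1,r1:6,r2:7,r3:5,r4:6,r5:1
  c2: issue MUL r0<-Mul1  regs: r0:Mul1,r1:6,r2:7,r3:5,r4:6,r5:1
  c3: CDB Add1=-3; issue MUL r3<-Mul2  regs: r0:Mul1,r1:6,r2:7,r3:Mul2,r4:6,r5:1
  c4: issue ADD r3<-Add1  regs: r0:Mul1,r1:6,r2:7,r3:Add1,r4:6,r5:1
  c5: issue SUB r2<-Add2  regs: r0:Mul1,r1:6,r2:Add2,r3:Add1,r4:6,r5:1
  c6: CDB Add1=12; issue SUB r0<-Add1  regs: r0:Add1,r1:6,r2:Add2,r3:12,r4:6,r5:1

STATUS = TAG Add1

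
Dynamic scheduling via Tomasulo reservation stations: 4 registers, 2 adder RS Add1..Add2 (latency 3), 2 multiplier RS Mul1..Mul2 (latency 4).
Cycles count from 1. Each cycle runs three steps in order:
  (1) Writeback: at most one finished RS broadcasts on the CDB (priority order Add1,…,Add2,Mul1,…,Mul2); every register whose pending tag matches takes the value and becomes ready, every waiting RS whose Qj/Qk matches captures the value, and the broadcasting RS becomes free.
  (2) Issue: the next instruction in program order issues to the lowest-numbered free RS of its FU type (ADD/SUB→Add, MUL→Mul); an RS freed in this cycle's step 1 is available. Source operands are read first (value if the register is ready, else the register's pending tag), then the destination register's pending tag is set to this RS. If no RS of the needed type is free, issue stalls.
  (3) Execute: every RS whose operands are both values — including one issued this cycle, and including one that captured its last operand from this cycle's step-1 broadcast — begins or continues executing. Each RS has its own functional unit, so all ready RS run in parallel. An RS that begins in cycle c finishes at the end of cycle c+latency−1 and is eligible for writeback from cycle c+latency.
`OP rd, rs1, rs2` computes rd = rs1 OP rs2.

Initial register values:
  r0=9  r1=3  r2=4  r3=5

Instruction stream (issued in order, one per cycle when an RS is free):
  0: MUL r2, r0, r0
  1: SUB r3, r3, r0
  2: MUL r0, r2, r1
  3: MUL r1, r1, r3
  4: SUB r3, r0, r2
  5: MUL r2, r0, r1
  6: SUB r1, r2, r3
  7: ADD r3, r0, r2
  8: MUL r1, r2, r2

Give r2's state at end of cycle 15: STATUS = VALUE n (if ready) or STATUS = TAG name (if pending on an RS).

STATUS = VALUE -2916

  c1: issue MUL r2<-Mul1  regs: r0:9,r1:3,r2:Mul1,r3:5
  c2: issue SUB r3<-Add1  regs: r0:9,r1:3,r2:Mul1,r3:Add1
  c3: issue MUL r0<-Mul2  regs: r0:Mul2,r1:3,r2:Mul1,r3:Add1
  c4: stall  regs: r0:Mul2,r1:3,r2:Mul1,r3:Add1
  c5: CDB Add1=-4; stall  regs: r0:Mul2,r1:3,r2:Mul1,r3:-4
  c6: CDB Mul1=81; issue MUL r1<-Mul1  regs: r0:Mul2,r1:Mul1,r2:81,r3:-4
  c7: issue SUB r3<-Add1  regs: r0:Mul2,r1:Mul1,r2:81,r3:Add1
  c8: stall  regs: r0:Mul2,r1:Mul1,r2:81,r3:Add1
  c9: stall  regs: r0:Mul2,r1:Mul1,r2:81,r3:Add1
  c10: CDB Mul1=-12; issue MUL r2<-Mul1  regs: r0:Mul2,r1:-12,r2:Mul1,r3:Add1
  c11: CDB Mul2=243; issue SUB r1<-Add2  regs: r0:243,r1:Add2,r2:Mul1,r3:Add1
  c12: stall  regs: r0:243,r1:Add2,r2:Mul1,r3:Add1
  c13: stall  regs: r0:243,r1:Add2,r2:Mul1,r3:Add1
  c14: CDB Add1=162; issue ADD r3<-Add1  regs: r0:243,r1:Add2,r2:Mul1,r3:Add1
  c15: CDB Mul1=-2916; issue MUL r1<-Mul1  regs: r0:243,r1:Mul1,r2:-2916,r3:Add1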